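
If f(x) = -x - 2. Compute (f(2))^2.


16


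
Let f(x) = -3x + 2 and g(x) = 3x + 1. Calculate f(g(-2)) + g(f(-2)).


f(g(-2)) = 17
g(f(-2)) = 25
Sum = 42

42


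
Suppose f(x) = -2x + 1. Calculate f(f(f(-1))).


f(-1) = 3
f(3) = -5
f(-5) = 11

11


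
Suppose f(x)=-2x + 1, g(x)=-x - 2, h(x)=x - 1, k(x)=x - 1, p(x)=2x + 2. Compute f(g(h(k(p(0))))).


p(0) = 2
k(2) = 1
h(1) = 0
g(0) = -2
f(-2) = 5

5


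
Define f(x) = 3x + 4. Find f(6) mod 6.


f(6) = 22
22 mod 6 = 4

4


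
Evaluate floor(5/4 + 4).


5/4 = 1.25
1.25 + 4 = 5.25
floor(5.25) = 5

5


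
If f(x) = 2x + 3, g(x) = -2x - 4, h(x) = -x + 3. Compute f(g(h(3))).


h(3) = 0
g(0) = -4
f(-4) = -5

-5


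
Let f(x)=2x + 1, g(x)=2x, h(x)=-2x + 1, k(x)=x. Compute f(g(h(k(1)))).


k(1) = 1
h(1) = -1
g(-1) = -2
f(-2) = -3

-3


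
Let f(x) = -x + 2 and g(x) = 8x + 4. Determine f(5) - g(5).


f(5) = -3
g(5) = 44
Difference = -47

-47


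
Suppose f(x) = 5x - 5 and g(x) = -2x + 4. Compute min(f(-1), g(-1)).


f(-1) = -10
g(-1) = 6
min = -10

-10


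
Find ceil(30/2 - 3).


30/2 = 15
15 - 3 = 12
ceil(12) = 12

12


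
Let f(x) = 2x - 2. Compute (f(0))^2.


f(0) = -2
(-2)^2 = 4

4


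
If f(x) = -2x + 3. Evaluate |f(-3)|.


f(-3) = 9
|9| = 9

9


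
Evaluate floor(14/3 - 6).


-2


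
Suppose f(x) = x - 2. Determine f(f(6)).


f(6) = 4
f(4) = 2

2


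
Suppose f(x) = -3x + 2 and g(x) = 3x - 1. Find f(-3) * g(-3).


f(-3) = 11
g(-3) = -10
Product = -110

-110


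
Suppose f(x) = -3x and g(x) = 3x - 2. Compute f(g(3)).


g(3) = 7
f(7) = -21

-21


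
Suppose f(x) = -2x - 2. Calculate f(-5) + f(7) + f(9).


-28


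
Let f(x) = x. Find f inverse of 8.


Solve x = 8
x = (8) / 1 = 8

8


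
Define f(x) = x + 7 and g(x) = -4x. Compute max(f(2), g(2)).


f(2) = 9
g(2) = -8
max = 9

9


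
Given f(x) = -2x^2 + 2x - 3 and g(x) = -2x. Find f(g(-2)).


-27


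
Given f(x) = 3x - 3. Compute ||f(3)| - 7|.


1


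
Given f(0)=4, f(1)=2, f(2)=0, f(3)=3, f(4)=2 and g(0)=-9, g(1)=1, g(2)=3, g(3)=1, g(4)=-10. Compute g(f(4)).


3


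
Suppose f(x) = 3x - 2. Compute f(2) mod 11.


f(2) = 4
4 mod 11 = 4

4


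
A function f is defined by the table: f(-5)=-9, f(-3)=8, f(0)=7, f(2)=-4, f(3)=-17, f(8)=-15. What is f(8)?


Reading from the table at x = 8

-15


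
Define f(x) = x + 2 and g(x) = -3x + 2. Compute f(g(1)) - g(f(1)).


f(g(1)) = 1
g(f(1)) = -7
Difference = 8

8


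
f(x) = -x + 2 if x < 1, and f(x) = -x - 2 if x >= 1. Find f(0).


0 satisfies x < 1
f(0) = 2

2


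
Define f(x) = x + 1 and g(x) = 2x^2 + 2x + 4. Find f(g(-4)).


g(-4) = 28
f(28) = 29

29


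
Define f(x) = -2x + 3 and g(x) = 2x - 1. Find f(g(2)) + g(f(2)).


f(g(2)) = -3
g(f(2)) = -3
Sum = -6

-6


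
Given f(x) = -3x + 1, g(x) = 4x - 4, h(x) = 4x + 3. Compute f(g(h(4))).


-215


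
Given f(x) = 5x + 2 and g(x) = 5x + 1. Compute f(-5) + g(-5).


f(-5) = -23
g(-5) = -24
Sum = -47

-47


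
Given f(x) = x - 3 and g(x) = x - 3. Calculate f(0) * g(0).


f(0) = -3
g(0) = -3
Product = 9

9


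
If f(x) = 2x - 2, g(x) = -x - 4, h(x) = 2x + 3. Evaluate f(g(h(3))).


-28


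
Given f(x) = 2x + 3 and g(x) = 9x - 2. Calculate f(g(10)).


g(10) = 88
f(88) = 179

179


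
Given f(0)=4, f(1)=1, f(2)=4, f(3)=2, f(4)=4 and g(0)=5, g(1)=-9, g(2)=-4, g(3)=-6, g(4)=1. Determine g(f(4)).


f(4) = 4
g(4) = 1

1


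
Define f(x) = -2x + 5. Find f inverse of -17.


Solve -2x + 5 = -17
x = (-17 - 5) / (-2) = 11

11


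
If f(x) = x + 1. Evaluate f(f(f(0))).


f(0) = 1
f(1) = 2
f(2) = 3

3


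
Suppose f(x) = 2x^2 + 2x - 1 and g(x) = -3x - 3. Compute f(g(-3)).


83


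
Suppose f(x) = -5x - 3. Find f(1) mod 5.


2


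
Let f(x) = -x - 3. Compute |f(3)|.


f(3) = -6
|-6| = 6

6


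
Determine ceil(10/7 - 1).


1


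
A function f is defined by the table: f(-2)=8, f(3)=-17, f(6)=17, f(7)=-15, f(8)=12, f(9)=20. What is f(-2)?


Reading from the table at x = -2

8


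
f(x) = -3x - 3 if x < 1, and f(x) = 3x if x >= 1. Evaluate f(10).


30


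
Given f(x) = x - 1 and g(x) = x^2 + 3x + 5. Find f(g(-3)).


g(-3) = 5
f(5) = 4

4


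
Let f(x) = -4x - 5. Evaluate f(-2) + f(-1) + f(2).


f(-2) = 3
f(-1) = -1
f(2) = -13
Sum = -11

-11


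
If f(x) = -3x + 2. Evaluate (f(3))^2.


f(3) = -7
(-7)^2 = 49

49


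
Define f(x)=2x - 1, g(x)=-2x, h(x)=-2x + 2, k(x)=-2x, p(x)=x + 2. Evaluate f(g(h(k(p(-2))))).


p(-2) = 0
k(0) = 0
h(0) = 2
g(2) = -4
f(-4) = -9

-9


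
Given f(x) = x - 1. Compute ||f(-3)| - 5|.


1


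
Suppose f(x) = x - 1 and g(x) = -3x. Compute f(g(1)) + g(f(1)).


f(g(1)) = -4
g(f(1)) = 0
Sum = -4

-4


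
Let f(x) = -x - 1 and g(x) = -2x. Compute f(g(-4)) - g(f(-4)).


f(g(-4)) = -9
g(f(-4)) = -6
Difference = -3

-3


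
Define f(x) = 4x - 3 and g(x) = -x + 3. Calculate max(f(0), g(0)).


f(0) = -3
g(0) = 3
max = 3

3


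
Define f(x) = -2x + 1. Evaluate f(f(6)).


f(6) = -11
f(-11) = 23

23


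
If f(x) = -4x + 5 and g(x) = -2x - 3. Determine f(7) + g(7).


f(7) = -23
g(7) = -17
Sum = -40

-40


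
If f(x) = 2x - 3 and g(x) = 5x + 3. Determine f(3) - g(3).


-15


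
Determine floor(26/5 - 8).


26/5 = 5.2
5.2 - 8 = -2.8
floor(-2.8) = -3

-3


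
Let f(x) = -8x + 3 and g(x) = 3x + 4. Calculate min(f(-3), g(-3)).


-5


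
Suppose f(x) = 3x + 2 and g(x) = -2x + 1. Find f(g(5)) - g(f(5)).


f(g(5)) = -25
g(f(5)) = -33
Difference = 8

8


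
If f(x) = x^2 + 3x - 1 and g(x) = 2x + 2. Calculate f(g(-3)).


3


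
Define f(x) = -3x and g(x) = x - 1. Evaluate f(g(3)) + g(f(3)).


-16


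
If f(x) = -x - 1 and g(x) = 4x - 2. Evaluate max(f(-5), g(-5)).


f(-5) = 4
g(-5) = -22
max = 4

4


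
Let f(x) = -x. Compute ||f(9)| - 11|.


f(9) = -9
|-9| = 9
|9 - 11| = 2

2


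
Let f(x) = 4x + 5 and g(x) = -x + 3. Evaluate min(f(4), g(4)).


f(4) = 21
g(4) = -1
min = -1

-1


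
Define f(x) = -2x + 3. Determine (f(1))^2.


f(1) = 1
(1)^2 = 1

1


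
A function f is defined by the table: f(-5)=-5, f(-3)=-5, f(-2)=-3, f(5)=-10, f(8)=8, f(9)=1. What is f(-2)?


Reading from the table at x = -2

-3


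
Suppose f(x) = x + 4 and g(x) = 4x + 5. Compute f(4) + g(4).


f(4) = 8
g(4) = 21
Sum = 29

29


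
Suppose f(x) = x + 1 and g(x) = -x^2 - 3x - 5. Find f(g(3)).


g(3) = -23
f(-23) = -22

-22


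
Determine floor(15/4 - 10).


15/4 = 3.75
3.75 - 10 = -6.25
floor(-6.25) = -7

-7


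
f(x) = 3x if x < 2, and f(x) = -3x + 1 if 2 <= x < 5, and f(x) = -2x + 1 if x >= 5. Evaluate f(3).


3 satisfies 2 <= x < 5
f(3) = -8

-8


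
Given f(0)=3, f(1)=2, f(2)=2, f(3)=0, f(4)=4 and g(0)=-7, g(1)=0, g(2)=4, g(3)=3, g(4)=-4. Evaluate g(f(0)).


3


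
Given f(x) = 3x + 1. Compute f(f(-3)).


f(-3) = -8
f(-8) = -23

-23


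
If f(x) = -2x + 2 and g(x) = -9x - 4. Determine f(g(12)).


226


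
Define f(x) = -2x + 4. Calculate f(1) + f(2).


2


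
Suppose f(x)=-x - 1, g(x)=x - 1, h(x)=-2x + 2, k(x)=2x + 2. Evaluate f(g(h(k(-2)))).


k(-2) = -2
h(-2) = 6
g(6) = 5
f(5) = -6

-6


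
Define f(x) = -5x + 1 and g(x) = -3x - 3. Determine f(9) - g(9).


-14


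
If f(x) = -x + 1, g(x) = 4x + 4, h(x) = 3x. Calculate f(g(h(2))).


h(2) = 6
g(6) = 28
f(28) = -27

-27


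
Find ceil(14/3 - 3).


2


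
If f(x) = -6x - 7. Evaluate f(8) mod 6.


f(8) = -55
-55 mod 6 = 5

5


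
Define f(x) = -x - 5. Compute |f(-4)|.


1


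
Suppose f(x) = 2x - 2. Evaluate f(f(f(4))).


f(4) = 6
f(6) = 10
f(10) = 18

18


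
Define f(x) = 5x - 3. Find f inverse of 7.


Solve 5x - 3 = 7
x = (7 + 3) / 5 = 2

2


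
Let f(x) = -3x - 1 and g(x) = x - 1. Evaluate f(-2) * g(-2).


f(-2) = 5
g(-2) = -3
Product = -15

-15


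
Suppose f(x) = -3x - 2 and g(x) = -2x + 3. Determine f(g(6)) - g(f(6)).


f(g(6)) = 25
g(f(6)) = 43
Difference = -18

-18


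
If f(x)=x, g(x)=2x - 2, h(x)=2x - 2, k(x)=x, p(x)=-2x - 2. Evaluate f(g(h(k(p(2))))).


p(2) = -6
k(-6) = -6
h(-6) = -14
g(-14) = -30
f(-30) = -30

-30


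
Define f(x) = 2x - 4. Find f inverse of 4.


Solve 2x - 4 = 4
x = (4 + 4) / 2 = 4

4


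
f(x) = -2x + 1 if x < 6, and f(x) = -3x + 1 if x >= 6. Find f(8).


8 satisfies x >= 6
f(8) = -23

-23


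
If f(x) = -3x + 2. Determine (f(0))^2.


4


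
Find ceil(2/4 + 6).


2/4 = 0.5
0.5 + 6 = 6.5
ceil(6.5) = 7

7


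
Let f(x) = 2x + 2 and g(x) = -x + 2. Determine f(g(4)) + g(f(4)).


f(g(4)) = -2
g(f(4)) = -8
Sum = -10

-10


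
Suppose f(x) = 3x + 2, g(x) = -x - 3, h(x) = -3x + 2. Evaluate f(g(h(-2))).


h(-2) = 8
g(8) = -11
f(-11) = -31

-31


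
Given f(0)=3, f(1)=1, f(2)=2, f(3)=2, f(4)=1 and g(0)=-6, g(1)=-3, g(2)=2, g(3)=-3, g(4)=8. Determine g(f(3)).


f(3) = 2
g(2) = 2

2


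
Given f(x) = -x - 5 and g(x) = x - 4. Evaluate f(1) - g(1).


f(1) = -6
g(1) = -3
Difference = -3

-3


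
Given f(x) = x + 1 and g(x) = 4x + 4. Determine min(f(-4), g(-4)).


-12


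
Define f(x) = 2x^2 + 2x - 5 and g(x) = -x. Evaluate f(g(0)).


g(0) = 0
f(0) = 2*(0)^2 + 2*(0) - 5 = -5

-5


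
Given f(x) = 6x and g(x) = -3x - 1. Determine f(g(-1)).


g(-1) = 2
f(2) = 12

12


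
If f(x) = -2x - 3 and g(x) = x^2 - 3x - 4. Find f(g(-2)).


g(-2) = 6
f(6) = -15

-15


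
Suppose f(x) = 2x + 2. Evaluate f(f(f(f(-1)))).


f(-1) = 0
f(0) = 2
f(2) = 6
f(6) = 14

14


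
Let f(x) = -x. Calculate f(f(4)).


f(4) = -4
f(-4) = 4

4


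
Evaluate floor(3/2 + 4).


3/2 = 1.5
1.5 + 4 = 5.5
floor(5.5) = 5

5


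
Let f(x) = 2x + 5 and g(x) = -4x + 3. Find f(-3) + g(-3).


f(-3) = -1
g(-3) = 15
Sum = 14

14


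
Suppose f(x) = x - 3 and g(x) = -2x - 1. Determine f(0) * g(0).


f(0) = -3
g(0) = -1
Product = 3

3


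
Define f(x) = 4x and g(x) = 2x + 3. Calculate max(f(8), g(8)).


f(8) = 32
g(8) = 19
max = 32

32


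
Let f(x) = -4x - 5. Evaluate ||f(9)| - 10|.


f(9) = -41
|-41| = 41
|41 - 10| = 31

31


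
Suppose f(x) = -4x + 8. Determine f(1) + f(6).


-12


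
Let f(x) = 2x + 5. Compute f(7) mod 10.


f(7) = 19
19 mod 10 = 9

9


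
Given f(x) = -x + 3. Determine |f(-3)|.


f(-3) = 6
|6| = 6

6


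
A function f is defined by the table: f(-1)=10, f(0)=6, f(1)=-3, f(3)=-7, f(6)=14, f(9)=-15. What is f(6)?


Reading from the table at x = 6

14


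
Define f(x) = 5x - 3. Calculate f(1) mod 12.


f(1) = 2
2 mod 12 = 2

2


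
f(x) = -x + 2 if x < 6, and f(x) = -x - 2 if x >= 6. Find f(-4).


-4 satisfies x < 6
f(-4) = 6

6


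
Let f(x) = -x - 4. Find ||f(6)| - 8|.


f(6) = -10
|-10| = 10
|10 - 8| = 2

2


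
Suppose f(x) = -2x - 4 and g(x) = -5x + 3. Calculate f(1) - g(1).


f(1) = -6
g(1) = -2
Difference = -4

-4


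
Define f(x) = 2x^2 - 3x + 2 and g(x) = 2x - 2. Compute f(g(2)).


g(2) = 2
f(2) = 2*(2)^2 - 3*(2) + 2 = 4

4


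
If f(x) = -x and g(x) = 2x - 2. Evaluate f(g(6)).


g(6) = 10
f(10) = -10

-10


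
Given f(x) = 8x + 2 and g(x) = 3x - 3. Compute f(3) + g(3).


f(3) = 26
g(3) = 6
Sum = 32

32


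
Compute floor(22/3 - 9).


22/3 = 7.3333
7.3333 - 9 = -1.6667
floor(-1.6667) = -2

-2


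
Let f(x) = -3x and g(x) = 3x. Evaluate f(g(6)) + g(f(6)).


-108


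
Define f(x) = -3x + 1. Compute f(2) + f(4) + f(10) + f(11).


-77


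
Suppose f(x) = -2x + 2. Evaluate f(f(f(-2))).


f(-2) = 6
f(6) = -10
f(-10) = 22

22


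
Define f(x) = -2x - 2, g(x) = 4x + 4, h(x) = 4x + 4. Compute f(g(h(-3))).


h(-3) = -8
g(-8) = -28
f(-28) = 54

54


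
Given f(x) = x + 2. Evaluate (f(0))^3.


f(0) = 2
(2)^3 = 8

8


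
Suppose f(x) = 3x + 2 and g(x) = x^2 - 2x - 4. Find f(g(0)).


g(0) = -4
f(-4) = -10

-10


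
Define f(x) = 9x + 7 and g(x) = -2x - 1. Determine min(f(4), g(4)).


f(4) = 43
g(4) = -9
min = -9

-9


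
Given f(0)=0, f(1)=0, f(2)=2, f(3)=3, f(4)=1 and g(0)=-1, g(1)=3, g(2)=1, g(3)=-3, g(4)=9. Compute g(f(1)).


-1


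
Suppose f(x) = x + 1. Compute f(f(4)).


f(4) = 5
f(5) = 6

6


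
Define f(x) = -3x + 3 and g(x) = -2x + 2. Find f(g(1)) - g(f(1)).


f(g(1)) = 3
g(f(1)) = 2
Difference = 1

1


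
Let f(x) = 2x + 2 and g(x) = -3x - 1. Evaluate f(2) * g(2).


-42


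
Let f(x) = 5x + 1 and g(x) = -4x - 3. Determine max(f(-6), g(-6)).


f(-6) = -29
g(-6) = 21
max = 21

21


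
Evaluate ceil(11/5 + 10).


11/5 = 2.2
2.2 + 10 = 12.2
ceil(12.2) = 13

13


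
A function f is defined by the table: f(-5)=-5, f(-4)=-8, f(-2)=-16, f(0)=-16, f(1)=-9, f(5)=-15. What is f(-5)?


-5


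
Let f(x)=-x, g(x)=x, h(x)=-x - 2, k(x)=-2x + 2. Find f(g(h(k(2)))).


k(2) = -2
h(-2) = 0
g(0) = 0
f(0) = 0

0


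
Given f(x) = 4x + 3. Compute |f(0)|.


f(0) = 3
|3| = 3

3


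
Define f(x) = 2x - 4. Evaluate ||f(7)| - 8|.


f(7) = 10
|10| = 10
|10 - 8| = 2

2


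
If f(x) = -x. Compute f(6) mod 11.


f(6) = -6
-6 mod 11 = 5

5


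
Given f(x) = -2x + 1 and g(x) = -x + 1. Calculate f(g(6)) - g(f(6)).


f(g(6)) = 11
g(f(6)) = 12
Difference = -1

-1


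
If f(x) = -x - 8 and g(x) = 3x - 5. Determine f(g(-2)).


g(-2) = -11
f(-11) = 3

3


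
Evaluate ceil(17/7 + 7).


17/7 = 2.4286
2.4286 + 7 = 9.4286
ceil(9.4286) = 10

10


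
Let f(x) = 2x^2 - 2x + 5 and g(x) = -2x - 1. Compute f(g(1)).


29


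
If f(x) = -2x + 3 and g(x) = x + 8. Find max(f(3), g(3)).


f(3) = -3
g(3) = 11
max = 11

11


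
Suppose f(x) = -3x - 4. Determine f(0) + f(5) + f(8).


f(0) = -4
f(5) = -19
f(8) = -28
Sum = -51

-51


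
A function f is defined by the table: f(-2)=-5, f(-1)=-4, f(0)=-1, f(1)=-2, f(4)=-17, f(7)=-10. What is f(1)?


Reading from the table at x = 1

-2


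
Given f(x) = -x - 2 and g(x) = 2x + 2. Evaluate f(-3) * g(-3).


f(-3) = 1
g(-3) = -4
Product = -4

-4


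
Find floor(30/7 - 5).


30/7 = 4.2857
4.2857 - 5 = -0.7143
floor(-0.7143) = -1

-1


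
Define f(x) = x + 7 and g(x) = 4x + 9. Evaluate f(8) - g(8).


f(8) = 15
g(8) = 41
Difference = -26

-26


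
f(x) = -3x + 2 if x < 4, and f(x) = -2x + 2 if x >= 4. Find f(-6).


-6 satisfies x < 4
f(-6) = 20

20


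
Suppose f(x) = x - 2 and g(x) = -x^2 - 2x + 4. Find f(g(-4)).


g(-4) = -4
f(-4) = -6

-6


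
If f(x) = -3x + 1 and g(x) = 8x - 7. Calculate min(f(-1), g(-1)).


f(-1) = 4
g(-1) = -15
min = -15

-15


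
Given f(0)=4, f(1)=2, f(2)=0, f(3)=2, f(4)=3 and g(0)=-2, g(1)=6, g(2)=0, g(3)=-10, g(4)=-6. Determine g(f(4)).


f(4) = 3
g(3) = -10

-10


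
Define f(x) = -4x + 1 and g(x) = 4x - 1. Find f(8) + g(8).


f(8) = -31
g(8) = 31
Sum = 0

0


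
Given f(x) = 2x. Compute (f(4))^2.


f(4) = 8
(8)^2 = 64

64


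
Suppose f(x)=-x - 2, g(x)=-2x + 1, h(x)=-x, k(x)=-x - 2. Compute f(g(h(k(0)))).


k(0) = -2
h(-2) = 2
g(2) = -3
f(-3) = 1

1


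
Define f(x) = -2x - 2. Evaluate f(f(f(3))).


f(3) = -8
f(-8) = 14
f(14) = -30

-30


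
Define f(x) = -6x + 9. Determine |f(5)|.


f(5) = -21
|-21| = 21

21


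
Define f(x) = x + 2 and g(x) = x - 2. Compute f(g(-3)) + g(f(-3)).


f(g(-3)) = -3
g(f(-3)) = -3
Sum = -6

-6


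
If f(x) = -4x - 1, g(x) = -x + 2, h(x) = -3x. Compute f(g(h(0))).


-9


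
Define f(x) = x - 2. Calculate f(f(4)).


f(4) = 2
f(2) = 0

0


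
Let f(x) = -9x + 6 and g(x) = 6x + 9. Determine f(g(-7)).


303


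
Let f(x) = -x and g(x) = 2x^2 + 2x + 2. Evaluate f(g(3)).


g(3) = 26
f(26) = -26

-26


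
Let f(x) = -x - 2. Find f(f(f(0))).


f(0) = -2
f(-2) = 0
f(0) = -2

-2


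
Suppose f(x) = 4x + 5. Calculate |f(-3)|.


7


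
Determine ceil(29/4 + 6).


29/4 = 7.25
7.25 + 6 = 13.25
ceil(13.25) = 14

14


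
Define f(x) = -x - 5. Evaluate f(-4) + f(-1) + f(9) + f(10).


f(-4) = -1
f(-1) = -4
f(9) = -14
f(10) = -15
Sum = -34

-34


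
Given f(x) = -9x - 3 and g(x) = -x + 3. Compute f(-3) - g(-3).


f(-3) = 24
g(-3) = 6
Difference = 18

18


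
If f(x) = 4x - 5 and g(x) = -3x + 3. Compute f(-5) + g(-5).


f(-5) = -25
g(-5) = 18
Sum = -7

-7


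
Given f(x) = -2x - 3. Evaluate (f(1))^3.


f(1) = -5
(-5)^3 = -125

-125


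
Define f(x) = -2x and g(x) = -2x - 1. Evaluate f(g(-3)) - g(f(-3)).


3


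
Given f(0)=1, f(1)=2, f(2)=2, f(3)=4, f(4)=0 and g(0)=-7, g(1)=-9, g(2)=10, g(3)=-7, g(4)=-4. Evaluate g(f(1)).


f(1) = 2
g(2) = 10

10


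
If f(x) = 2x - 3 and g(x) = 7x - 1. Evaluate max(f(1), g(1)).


f(1) = -1
g(1) = 6
max = 6

6


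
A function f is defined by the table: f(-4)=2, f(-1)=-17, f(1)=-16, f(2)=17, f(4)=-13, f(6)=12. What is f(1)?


Reading from the table at x = 1

-16


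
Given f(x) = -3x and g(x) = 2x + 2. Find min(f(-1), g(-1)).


f(-1) = 3
g(-1) = 0
min = 0

0


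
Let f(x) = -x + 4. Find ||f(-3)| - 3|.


4


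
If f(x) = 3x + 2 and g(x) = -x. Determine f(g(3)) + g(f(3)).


-18


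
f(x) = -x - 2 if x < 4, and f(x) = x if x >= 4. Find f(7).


7 satisfies x >= 4
f(7) = 7

7


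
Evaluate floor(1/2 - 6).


1/2 = 0.5
0.5 - 6 = -5.5
floor(-5.5) = -6

-6


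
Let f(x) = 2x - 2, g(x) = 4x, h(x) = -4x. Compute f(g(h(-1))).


30


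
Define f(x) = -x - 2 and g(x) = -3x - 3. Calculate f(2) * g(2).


f(2) = -4
g(2) = -9
Product = 36

36


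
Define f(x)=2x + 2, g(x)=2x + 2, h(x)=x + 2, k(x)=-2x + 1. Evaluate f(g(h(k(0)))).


18


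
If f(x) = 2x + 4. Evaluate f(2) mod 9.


f(2) = 8
8 mod 9 = 8

8


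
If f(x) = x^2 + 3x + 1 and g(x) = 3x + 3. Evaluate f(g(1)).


g(1) = 6
f(6) = 1*(6)^2 + 3*(6) + 1 = 55

55


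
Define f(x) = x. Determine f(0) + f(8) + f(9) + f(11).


f(0) = 0
f(8) = 8
f(9) = 9
f(11) = 11
Sum = 28

28


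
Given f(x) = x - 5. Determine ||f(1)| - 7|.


f(1) = -4
|-4| = 4
|4 - 7| = 3

3


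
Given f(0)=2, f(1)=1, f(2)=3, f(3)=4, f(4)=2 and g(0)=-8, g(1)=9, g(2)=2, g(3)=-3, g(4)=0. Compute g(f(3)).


f(3) = 4
g(4) = 0

0


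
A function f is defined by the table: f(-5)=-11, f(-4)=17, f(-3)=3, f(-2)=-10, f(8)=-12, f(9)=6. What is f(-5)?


Reading from the table at x = -5

-11


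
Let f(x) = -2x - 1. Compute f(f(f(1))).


-11


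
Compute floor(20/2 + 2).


20/2 = 10
10 + 2 = 12
floor(12) = 12

12


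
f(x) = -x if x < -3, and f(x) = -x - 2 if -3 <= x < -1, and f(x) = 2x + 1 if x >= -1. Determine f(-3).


-3 satisfies -3 <= x < -1
f(-3) = 1

1


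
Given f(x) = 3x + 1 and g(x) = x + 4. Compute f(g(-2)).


g(-2) = 2
f(2) = 7

7


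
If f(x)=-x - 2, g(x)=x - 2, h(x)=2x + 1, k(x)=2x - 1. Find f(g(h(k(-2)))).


k(-2) = -5
h(-5) = -9
g(-9) = -11
f(-11) = 9

9


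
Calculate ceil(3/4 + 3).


4


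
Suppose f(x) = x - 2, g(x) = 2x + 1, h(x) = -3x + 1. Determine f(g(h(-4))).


25


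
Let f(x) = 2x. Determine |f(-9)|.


18


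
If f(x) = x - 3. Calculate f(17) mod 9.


f(17) = 14
14 mod 9 = 5

5


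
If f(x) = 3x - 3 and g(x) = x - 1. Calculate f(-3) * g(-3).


48


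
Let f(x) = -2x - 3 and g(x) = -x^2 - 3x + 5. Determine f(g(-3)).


g(-3) = 5
f(5) = -13

-13


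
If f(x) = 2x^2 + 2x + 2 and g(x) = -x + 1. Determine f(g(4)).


g(4) = -3
f(-3) = 2*(-3)^2 + 2*(-3) + 2 = 14

14


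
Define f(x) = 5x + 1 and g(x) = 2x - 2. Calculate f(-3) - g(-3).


f(-3) = -14
g(-3) = -8
Difference = -6

-6


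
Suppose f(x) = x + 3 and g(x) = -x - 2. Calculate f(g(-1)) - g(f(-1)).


6


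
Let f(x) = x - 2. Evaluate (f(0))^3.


f(0) = -2
(-2)^3 = -8

-8


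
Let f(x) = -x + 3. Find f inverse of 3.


Solve -x + 3 = 3
x = (3 - 3) / (-1) = 0

0


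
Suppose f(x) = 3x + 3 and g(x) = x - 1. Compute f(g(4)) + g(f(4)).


f(g(4)) = 12
g(f(4)) = 14
Sum = 26

26


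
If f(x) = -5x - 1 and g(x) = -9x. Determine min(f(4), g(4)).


f(4) = -21
g(4) = -36
min = -36

-36


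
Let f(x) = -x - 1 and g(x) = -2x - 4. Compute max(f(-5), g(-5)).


f(-5) = 4
g(-5) = 6
max = 6

6


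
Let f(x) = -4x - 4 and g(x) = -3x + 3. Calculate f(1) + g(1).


f(1) = -8
g(1) = 0
Sum = -8

-8


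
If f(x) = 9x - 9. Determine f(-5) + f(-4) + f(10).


f(-5) = -54
f(-4) = -45
f(10) = 81
Sum = -18

-18


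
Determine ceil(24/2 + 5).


24/2 = 12
12 + 5 = 17
ceil(17) = 17

17


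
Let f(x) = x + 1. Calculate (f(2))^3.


f(2) = 3
(3)^3 = 27

27


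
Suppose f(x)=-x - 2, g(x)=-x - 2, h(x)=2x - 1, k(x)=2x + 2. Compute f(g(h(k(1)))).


k(1) = 4
h(4) = 7
g(7) = -9
f(-9) = 7

7


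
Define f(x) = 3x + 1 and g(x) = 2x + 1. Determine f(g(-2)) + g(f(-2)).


-17


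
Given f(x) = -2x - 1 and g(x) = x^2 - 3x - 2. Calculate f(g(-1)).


g(-1) = 2
f(2) = -5

-5


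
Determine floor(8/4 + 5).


8/4 = 2
2 + 5 = 7
floor(7) = 7

7


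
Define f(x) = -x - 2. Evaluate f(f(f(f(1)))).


f(1) = -3
f(-3) = 1
f(1) = -3
f(-3) = 1

1


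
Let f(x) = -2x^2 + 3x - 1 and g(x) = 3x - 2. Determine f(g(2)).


g(2) = 4
f(4) = (-2)*(4)^2 + 3*(4) - 1 = -21

-21


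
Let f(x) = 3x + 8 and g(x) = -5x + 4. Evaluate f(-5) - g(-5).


f(-5) = -7
g(-5) = 29
Difference = -36

-36


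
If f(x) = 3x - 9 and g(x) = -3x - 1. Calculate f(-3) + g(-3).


-10


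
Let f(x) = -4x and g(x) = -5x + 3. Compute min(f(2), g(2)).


f(2) = -8
g(2) = -7
min = -8

-8


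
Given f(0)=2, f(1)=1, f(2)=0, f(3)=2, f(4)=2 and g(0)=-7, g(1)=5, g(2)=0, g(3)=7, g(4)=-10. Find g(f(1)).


f(1) = 1
g(1) = 5

5


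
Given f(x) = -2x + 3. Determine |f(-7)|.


f(-7) = 17
|17| = 17

17


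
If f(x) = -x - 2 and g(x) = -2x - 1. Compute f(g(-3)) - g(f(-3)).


f(g(-3)) = -7
g(f(-3)) = -3
Difference = -4

-4


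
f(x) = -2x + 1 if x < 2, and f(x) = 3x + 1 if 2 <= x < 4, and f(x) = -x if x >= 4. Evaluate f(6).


6 satisfies x >= 4
f(6) = -6

-6


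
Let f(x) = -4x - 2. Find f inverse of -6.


Solve -4x - 2 = -6
x = (-6 + 2) / (-4) = 1

1


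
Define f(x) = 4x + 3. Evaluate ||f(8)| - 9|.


f(8) = 35
|35| = 35
|35 - 9| = 26

26


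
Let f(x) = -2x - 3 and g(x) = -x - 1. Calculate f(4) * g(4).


f(4) = -11
g(4) = -5
Product = 55

55


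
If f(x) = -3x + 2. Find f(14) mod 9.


f(14) = -40
-40 mod 9 = 5

5


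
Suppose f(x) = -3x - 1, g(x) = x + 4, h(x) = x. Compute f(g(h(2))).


h(2) = 2
g(2) = 6
f(6) = -19

-19


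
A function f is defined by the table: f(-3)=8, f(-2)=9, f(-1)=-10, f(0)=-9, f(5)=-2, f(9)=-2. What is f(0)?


Reading from the table at x = 0

-9


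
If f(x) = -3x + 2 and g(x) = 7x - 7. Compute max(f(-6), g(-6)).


f(-6) = 20
g(-6) = -49
max = 20

20


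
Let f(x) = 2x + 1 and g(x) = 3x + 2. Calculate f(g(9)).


g(9) = 29
f(29) = 59

59


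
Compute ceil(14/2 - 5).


14/2 = 7
7 - 5 = 2
ceil(2) = 2

2


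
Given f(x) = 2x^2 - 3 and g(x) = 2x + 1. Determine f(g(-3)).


g(-3) = -5
f(-5) = 2*(-5)^2 - 3 = 47

47


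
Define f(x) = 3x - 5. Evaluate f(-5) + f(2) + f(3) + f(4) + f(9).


14


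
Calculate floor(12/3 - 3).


12/3 = 4
4 - 3 = 1
floor(1) = 1

1


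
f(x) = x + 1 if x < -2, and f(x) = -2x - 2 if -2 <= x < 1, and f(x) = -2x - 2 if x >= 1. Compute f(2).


-6


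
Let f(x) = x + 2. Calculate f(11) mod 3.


f(11) = 13
13 mod 3 = 1

1


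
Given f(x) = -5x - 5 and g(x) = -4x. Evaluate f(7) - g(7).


-12


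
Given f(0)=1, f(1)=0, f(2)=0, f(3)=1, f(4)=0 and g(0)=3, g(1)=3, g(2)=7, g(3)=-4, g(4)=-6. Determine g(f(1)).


3


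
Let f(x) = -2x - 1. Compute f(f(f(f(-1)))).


f(-1) = 1
f(1) = -3
f(-3) = 5
f(5) = -11

-11


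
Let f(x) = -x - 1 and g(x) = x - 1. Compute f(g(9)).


-9


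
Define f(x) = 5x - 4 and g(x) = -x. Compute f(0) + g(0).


f(0) = -4
g(0) = 0
Sum = -4

-4


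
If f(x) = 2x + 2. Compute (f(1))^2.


f(1) = 4
(4)^2 = 16

16


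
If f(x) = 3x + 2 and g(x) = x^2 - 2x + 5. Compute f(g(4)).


g(4) = 13
f(13) = 41

41


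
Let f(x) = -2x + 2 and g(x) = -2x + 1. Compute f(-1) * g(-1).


12


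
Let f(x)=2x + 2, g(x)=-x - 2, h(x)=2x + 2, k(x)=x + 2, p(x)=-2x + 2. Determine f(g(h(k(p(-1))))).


p(-1) = 4
k(4) = 6
h(6) = 14
g(14) = -16
f(-16) = -30

-30


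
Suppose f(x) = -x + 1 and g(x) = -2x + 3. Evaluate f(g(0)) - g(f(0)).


f(g(0)) = -2
g(f(0)) = 1
Difference = -3

-3


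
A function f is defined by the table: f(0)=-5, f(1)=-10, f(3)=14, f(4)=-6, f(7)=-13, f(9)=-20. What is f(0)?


Reading from the table at x = 0

-5


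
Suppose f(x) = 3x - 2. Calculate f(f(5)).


f(5) = 13
f(13) = 37

37


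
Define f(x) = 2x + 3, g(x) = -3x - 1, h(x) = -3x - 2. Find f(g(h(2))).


h(2) = -8
g(-8) = 23
f(23) = 49

49


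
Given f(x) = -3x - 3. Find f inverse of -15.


4


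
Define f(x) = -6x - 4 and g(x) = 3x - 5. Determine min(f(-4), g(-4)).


f(-4) = 20
g(-4) = -17
min = -17

-17


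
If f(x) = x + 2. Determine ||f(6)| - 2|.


f(6) = 8
|8| = 8
|8 - 2| = 6

6


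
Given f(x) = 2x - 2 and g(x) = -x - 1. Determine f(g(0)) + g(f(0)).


-3


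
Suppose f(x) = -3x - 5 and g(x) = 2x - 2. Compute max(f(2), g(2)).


2


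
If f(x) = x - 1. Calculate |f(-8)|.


f(-8) = -9
|-9| = 9

9


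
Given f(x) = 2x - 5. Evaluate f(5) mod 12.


5


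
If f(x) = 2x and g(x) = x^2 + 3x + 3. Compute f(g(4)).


g(4) = 31
f(31) = 62

62


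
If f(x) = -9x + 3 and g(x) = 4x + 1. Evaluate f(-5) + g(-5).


f(-5) = 48
g(-5) = -19
Sum = 29

29


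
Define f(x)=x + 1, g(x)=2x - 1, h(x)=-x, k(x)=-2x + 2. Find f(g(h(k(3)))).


8


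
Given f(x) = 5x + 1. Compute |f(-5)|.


f(-5) = -24
|-24| = 24

24


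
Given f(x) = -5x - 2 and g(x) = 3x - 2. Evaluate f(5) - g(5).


f(5) = -27
g(5) = 13
Difference = -40

-40


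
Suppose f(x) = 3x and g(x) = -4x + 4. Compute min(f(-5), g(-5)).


f(-5) = -15
g(-5) = 24
min = -15

-15


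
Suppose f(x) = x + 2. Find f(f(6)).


f(6) = 8
f(8) = 10

10


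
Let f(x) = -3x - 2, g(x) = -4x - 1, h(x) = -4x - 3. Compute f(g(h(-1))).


h(-1) = 1
g(1) = -5
f(-5) = 13

13


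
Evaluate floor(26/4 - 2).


26/4 = 6.5
6.5 - 2 = 4.5
floor(4.5) = 4

4


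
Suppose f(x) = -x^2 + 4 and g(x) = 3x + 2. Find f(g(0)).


g(0) = 2
f(2) = (-1)*(2)^2 + 4 = 0

0


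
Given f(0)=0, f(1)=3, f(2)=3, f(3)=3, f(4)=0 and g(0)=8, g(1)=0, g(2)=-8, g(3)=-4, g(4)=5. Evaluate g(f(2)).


-4


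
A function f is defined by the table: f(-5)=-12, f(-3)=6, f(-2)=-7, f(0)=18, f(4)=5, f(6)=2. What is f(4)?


Reading from the table at x = 4

5


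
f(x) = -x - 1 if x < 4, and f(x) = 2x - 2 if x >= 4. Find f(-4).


-4 satisfies x < 4
f(-4) = 3

3


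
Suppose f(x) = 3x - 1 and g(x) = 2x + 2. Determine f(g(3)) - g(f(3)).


f(g(3)) = 23
g(f(3)) = 18
Difference = 5

5


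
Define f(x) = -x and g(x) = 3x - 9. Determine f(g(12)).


-27


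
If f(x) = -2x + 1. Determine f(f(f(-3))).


f(-3) = 7
f(7) = -13
f(-13) = 27

27


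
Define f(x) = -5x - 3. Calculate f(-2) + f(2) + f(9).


f(-2) = 7
f(2) = -13
f(9) = -48
Sum = -54

-54


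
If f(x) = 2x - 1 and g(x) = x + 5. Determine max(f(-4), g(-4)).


f(-4) = -9
g(-4) = 1
max = 1

1


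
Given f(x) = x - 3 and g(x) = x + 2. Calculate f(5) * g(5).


f(5) = 2
g(5) = 7
Product = 14

14


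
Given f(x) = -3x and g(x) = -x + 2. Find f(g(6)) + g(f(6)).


f(g(6)) = 12
g(f(6)) = 20
Sum = 32

32


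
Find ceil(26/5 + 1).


26/5 = 5.2
5.2 + 1 = 6.2
ceil(6.2) = 7

7


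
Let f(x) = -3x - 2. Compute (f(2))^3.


f(2) = -8
(-8)^3 = -512

-512


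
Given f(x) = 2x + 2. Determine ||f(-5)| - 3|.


f(-5) = -8
|-8| = 8
|8 - 3| = 5

5


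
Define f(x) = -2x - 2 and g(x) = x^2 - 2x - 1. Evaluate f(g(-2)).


g(-2) = 7
f(7) = -16

-16


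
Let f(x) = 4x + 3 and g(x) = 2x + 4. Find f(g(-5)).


g(-5) = -6
f(-6) = -21

-21


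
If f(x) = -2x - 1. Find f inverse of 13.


Solve -2x - 1 = 13
x = (13 + 1) / (-2) = -7

-7


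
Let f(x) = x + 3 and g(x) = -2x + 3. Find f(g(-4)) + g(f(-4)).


f(g(-4)) = 14
g(f(-4)) = 5
Sum = 19

19


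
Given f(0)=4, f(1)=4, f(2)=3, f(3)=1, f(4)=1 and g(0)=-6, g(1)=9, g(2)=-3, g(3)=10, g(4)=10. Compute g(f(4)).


f(4) = 1
g(1) = 9

9


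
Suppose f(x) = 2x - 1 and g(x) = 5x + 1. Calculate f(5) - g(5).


f(5) = 9
g(5) = 26
Difference = -17

-17


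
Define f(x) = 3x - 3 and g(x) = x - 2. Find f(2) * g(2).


0


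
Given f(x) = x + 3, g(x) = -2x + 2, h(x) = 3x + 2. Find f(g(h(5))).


h(5) = 17
g(17) = -32
f(-32) = -29

-29


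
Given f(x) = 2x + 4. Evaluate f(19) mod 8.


f(19) = 42
42 mod 8 = 2

2


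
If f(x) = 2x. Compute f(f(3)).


f(3) = 6
f(6) = 12

12


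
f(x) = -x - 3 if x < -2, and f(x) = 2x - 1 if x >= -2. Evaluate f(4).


4 satisfies x >= -2
f(4) = 7

7


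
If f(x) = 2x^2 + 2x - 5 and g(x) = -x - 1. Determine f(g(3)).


g(3) = -4
f(-4) = 2*(-4)^2 + 2*(-4) - 5 = 19

19


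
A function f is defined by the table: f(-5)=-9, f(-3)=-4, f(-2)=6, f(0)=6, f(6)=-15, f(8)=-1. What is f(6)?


-15


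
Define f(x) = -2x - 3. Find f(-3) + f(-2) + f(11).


f(-3) = 3
f(-2) = 1
f(11) = -25
Sum = -21

-21


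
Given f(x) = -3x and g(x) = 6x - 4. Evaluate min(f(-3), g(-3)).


-22


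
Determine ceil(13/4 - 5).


13/4 = 3.25
3.25 - 5 = -1.75
ceil(-1.75) = -1

-1


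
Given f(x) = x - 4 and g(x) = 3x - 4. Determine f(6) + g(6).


f(6) = 2
g(6) = 14
Sum = 16

16


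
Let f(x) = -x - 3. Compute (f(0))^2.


f(0) = -3
(-3)^2 = 9

9


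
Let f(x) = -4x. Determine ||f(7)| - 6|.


f(7) = -28
|-28| = 28
|28 - 6| = 22

22


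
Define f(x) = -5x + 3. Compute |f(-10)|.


f(-10) = 53
|53| = 53

53


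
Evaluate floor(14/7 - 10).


14/7 = 2
2 - 10 = -8
floor(-8) = -8

-8


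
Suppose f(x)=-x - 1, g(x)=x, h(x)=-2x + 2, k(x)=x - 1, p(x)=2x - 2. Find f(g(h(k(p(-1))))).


-13


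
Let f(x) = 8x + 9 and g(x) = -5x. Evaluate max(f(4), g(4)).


f(4) = 41
g(4) = -20
max = 41

41


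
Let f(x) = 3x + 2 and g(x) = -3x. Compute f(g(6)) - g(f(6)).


f(g(6)) = -52
g(f(6)) = -60
Difference = 8

8


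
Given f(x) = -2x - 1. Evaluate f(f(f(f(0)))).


5


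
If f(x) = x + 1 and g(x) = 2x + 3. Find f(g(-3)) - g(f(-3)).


f(g(-3)) = -2
g(f(-3)) = -1
Difference = -1

-1


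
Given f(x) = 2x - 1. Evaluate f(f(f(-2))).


f(-2) = -5
f(-5) = -11
f(-11) = -23

-23


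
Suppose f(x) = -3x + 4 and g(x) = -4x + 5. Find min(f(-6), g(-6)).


f(-6) = 22
g(-6) = 29
min = 22

22


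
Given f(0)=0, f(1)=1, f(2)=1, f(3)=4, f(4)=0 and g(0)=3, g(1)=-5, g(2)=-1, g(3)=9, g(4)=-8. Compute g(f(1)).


f(1) = 1
g(1) = -5

-5


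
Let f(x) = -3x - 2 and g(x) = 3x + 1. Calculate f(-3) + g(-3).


f(-3) = 7
g(-3) = -8
Sum = -1

-1


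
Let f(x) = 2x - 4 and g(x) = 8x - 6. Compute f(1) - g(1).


f(1) = -2
g(1) = 2
Difference = -4

-4


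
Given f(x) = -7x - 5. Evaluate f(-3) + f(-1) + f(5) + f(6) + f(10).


f(-3) = 16
f(-1) = 2
f(5) = -40
f(6) = -47
f(10) = -75
Sum = -144

-144


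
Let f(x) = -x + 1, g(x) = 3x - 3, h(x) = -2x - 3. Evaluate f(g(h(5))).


h(5) = -13
g(-13) = -42
f(-42) = 43

43


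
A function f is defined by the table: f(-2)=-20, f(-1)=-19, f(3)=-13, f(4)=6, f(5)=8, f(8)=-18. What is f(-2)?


Reading from the table at x = -2

-20


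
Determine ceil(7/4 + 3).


7/4 = 1.75
1.75 + 3 = 4.75
ceil(4.75) = 5

5


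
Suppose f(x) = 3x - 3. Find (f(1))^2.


f(1) = 0
(0)^2 = 0

0


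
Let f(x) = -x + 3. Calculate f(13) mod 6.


f(13) = -10
-10 mod 6 = 2

2


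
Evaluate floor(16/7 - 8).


-6


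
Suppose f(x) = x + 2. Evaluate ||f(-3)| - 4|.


f(-3) = -1
|-1| = 1
|1 - 4| = 3

3


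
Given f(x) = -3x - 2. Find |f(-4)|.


f(-4) = 10
|10| = 10

10


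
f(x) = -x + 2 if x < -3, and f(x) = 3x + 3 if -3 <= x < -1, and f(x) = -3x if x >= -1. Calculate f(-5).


7


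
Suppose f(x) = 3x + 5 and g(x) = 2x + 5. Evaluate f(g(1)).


g(1) = 7
f(7) = 26

26


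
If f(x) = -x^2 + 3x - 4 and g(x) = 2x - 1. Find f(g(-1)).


-22


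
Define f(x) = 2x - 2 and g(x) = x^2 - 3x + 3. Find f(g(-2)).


g(-2) = 13
f(13) = 24

24


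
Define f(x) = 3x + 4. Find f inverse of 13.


Solve 3x + 4 = 13
x = (13 - 4) / 3 = 3

3


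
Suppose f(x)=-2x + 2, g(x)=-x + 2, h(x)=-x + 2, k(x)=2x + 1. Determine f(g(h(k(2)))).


k(2) = 5
h(5) = -3
g(-3) = 5
f(5) = -8

-8


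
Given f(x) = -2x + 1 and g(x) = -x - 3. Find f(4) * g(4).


f(4) = -7
g(4) = -7
Product = 49

49


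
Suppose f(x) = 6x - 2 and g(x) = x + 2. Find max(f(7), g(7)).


f(7) = 40
g(7) = 9
max = 40

40


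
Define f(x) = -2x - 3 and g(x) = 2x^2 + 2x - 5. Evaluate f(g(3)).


-41


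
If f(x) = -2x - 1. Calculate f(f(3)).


f(3) = -7
f(-7) = 13

13


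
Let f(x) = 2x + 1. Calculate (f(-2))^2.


f(-2) = -3
(-3)^2 = 9

9


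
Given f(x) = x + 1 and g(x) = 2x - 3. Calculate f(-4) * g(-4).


f(-4) = -3
g(-4) = -11
Product = 33

33


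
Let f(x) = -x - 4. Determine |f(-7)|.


f(-7) = 3
|3| = 3

3


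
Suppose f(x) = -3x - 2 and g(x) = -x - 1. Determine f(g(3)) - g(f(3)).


f(g(3)) = 10
g(f(3)) = 10
Difference = 0

0


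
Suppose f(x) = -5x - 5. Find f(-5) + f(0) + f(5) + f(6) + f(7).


f(-5) = 20
f(0) = -5
f(5) = -30
f(6) = -35
f(7) = -40
Sum = -90

-90


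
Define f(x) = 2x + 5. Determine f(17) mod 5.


f(17) = 39
39 mod 5 = 4

4


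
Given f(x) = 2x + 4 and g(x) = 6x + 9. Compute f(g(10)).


g(10) = 69
f(69) = 142

142


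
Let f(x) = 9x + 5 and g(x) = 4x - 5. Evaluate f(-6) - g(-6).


-20


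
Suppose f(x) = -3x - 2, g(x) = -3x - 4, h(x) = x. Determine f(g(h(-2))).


h(-2) = -2
g(-2) = 2
f(2) = -8

-8


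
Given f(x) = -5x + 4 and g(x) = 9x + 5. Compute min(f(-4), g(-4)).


f(-4) = 24
g(-4) = -31
min = -31

-31


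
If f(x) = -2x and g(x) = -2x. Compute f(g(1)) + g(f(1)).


f(g(1)) = 4
g(f(1)) = 4
Sum = 8

8


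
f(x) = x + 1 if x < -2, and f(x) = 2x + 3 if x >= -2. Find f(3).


9


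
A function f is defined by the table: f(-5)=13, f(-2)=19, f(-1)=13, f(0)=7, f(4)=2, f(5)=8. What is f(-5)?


Reading from the table at x = -5

13


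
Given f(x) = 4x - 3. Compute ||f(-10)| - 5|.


f(-10) = -43
|-43| = 43
|43 - 5| = 38

38


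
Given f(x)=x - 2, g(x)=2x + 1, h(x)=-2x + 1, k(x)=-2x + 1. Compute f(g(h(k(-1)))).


k(-1) = 3
h(3) = -5
g(-5) = -9
f(-9) = -11

-11


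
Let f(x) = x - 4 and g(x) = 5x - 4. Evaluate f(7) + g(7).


f(7) = 3
g(7) = 31
Sum = 34

34


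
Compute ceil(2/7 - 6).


2/7 = 0.2857
0.2857 - 6 = -5.7143
ceil(-5.7143) = -5

-5


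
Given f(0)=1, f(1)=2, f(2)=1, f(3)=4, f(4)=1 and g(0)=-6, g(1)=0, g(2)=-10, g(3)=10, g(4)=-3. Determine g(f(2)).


f(2) = 1
g(1) = 0

0


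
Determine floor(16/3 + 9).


16/3 = 5.3333
5.3333 + 9 = 14.3333
floor(14.3333) = 14

14


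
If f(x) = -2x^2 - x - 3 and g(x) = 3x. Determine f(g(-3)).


-156


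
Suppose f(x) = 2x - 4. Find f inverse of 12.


Solve 2x - 4 = 12
x = (12 + 4) / 2 = 8

8


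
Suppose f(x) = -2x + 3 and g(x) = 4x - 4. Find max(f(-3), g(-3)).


f(-3) = 9
g(-3) = -16
max = 9

9


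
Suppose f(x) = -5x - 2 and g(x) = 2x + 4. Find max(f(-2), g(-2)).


f(-2) = 8
g(-2) = 0
max = 8

8


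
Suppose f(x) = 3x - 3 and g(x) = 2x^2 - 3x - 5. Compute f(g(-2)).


24


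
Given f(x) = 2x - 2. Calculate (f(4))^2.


f(4) = 6
(6)^2 = 36

36


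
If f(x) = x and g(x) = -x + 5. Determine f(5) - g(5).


f(5) = 5
g(5) = 0
Difference = 5

5


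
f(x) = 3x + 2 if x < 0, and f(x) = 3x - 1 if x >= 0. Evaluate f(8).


8 satisfies x >= 0
f(8) = 23

23


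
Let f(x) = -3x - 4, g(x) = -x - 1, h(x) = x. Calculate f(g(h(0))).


-1


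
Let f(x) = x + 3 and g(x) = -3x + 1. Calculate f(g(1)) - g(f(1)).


f(g(1)) = 1
g(f(1)) = -11
Difference = 12

12


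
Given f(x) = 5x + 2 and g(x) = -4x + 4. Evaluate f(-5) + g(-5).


f(-5) = -23
g(-5) = 24
Sum = 1

1


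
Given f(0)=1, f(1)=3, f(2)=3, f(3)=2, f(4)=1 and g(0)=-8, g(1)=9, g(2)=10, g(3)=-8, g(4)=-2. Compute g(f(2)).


f(2) = 3
g(3) = -8

-8


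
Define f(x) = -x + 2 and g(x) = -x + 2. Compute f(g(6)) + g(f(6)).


f(g(6)) = 6
g(f(6)) = 6
Sum = 12

12


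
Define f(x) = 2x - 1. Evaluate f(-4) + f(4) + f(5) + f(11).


f(-4) = -9
f(4) = 7
f(5) = 9
f(11) = 21
Sum = 28

28


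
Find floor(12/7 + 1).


2


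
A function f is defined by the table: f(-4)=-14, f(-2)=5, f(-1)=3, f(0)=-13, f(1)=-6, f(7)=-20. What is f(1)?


Reading from the table at x = 1

-6


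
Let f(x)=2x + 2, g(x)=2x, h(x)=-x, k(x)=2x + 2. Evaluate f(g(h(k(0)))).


-6


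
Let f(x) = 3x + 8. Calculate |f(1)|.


11


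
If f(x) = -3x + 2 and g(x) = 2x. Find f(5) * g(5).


f(5) = -13
g(5) = 10
Product = -130

-130


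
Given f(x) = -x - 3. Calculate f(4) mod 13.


f(4) = -7
-7 mod 13 = 6

6


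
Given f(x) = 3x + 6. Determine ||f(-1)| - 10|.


f(-1) = 3
|3| = 3
|3 - 10| = 7

7


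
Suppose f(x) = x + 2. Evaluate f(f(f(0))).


f(0) = 2
f(2) = 4
f(4) = 6

6


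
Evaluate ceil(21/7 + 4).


21/7 = 3
3 + 4 = 7
ceil(7) = 7

7


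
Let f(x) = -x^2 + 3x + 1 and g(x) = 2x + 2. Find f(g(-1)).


g(-1) = 0
f(0) = (-1)*(0)^2 + 3*(0) + 1 = 1

1


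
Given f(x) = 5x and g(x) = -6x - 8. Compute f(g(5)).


g(5) = -38
f(-38) = -190

-190


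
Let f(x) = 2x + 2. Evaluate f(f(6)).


30


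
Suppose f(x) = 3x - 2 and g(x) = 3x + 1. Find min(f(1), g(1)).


f(1) = 1
g(1) = 4
min = 1

1


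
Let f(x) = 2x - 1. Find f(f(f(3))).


f(3) = 5
f(5) = 9
f(9) = 17

17


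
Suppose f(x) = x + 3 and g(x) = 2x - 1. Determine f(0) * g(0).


f(0) = 3
g(0) = -1
Product = -3

-3


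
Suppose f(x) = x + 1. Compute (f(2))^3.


f(2) = 3
(3)^3 = 27

27


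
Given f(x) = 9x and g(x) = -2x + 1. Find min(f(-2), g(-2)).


-18


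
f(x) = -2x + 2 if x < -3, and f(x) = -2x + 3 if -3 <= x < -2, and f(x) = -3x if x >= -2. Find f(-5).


-5 satisfies x < -3
f(-5) = 12

12


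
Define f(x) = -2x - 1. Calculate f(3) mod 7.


f(3) = -7
-7 mod 7 = 0

0


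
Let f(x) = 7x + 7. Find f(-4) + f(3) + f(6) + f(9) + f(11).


210


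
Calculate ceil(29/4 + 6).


29/4 = 7.25
7.25 + 6 = 13.25
ceil(13.25) = 14

14


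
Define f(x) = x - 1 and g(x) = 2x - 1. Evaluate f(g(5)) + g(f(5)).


f(g(5)) = 8
g(f(5)) = 7
Sum = 15

15


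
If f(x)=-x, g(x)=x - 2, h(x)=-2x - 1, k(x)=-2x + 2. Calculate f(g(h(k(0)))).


k(0) = 2
h(2) = -5
g(-5) = -7
f(-7) = 7

7


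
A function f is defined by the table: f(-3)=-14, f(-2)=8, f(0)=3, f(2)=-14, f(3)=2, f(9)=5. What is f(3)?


Reading from the table at x = 3

2
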